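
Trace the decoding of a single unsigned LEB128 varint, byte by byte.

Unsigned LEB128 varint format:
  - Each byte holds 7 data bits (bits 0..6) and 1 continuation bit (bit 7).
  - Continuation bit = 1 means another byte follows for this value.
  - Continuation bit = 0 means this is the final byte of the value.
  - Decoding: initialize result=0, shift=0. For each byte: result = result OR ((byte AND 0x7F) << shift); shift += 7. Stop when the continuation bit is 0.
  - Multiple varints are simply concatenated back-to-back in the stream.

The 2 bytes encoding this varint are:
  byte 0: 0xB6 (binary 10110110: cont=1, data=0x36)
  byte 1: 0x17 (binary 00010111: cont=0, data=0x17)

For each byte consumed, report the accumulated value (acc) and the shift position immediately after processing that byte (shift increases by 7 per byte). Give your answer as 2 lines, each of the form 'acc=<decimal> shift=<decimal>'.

Answer: acc=54 shift=7
acc=2998 shift=14

Derivation:
byte 0=0xB6: payload=0x36=54, contrib = 54<<0 = 54; acc -> 54, shift -> 7
byte 1=0x17: payload=0x17=23, contrib = 23<<7 = 2944; acc -> 2998, shift -> 14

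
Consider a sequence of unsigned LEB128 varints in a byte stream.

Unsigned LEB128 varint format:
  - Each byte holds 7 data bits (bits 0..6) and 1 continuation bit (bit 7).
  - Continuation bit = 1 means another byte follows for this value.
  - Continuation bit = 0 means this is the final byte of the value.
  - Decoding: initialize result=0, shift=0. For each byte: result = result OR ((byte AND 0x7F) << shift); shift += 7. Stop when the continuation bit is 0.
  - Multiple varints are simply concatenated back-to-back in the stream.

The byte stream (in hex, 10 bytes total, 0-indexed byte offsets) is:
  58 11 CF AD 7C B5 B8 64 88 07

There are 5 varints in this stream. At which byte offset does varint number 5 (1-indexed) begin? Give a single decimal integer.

Answer: 8

Derivation:
  byte[0]=0x58 cont=0 payload=0x58=88: acc |= 88<<0 -> acc=88 shift=7 [end]
Varint 1: bytes[0:1] = 58 -> value 88 (1 byte(s))
  byte[1]=0x11 cont=0 payload=0x11=17: acc |= 17<<0 -> acc=17 shift=7 [end]
Varint 2: bytes[1:2] = 11 -> value 17 (1 byte(s))
  byte[2]=0xCF cont=1 payload=0x4F=79: acc |= 79<<0 -> acc=79 shift=7
  byte[3]=0xAD cont=1 payload=0x2D=45: acc |= 45<<7 -> acc=5839 shift=14
  byte[4]=0x7C cont=0 payload=0x7C=124: acc |= 124<<14 -> acc=2037455 shift=21 [end]
Varint 3: bytes[2:5] = CF AD 7C -> value 2037455 (3 byte(s))
  byte[5]=0xB5 cont=1 payload=0x35=53: acc |= 53<<0 -> acc=53 shift=7
  byte[6]=0xB8 cont=1 payload=0x38=56: acc |= 56<<7 -> acc=7221 shift=14
  byte[7]=0x64 cont=0 payload=0x64=100: acc |= 100<<14 -> acc=1645621 shift=21 [end]
Varint 4: bytes[5:8] = B5 B8 64 -> value 1645621 (3 byte(s))
  byte[8]=0x88 cont=1 payload=0x08=8: acc |= 8<<0 -> acc=8 shift=7
  byte[9]=0x07 cont=0 payload=0x07=7: acc |= 7<<7 -> acc=904 shift=14 [end]
Varint 5: bytes[8:10] = 88 07 -> value 904 (2 byte(s))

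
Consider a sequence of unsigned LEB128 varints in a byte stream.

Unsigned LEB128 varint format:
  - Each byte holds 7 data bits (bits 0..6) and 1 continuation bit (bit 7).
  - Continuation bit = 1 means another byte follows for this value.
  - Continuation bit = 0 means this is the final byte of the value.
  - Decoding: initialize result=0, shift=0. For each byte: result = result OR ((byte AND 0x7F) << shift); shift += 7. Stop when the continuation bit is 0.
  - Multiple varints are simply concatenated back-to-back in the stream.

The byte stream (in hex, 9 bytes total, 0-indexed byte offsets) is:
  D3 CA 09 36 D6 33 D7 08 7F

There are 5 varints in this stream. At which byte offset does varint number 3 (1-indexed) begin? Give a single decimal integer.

Answer: 4

Derivation:
  byte[0]=0xD3 cont=1 payload=0x53=83: acc |= 83<<0 -> acc=83 shift=7
  byte[1]=0xCA cont=1 payload=0x4A=74: acc |= 74<<7 -> acc=9555 shift=14
  byte[2]=0x09 cont=0 payload=0x09=9: acc |= 9<<14 -> acc=157011 shift=21 [end]
Varint 1: bytes[0:3] = D3 CA 09 -> value 157011 (3 byte(s))
  byte[3]=0x36 cont=0 payload=0x36=54: acc |= 54<<0 -> acc=54 shift=7 [end]
Varint 2: bytes[3:4] = 36 -> value 54 (1 byte(s))
  byte[4]=0xD6 cont=1 payload=0x56=86: acc |= 86<<0 -> acc=86 shift=7
  byte[5]=0x33 cont=0 payload=0x33=51: acc |= 51<<7 -> acc=6614 shift=14 [end]
Varint 3: bytes[4:6] = D6 33 -> value 6614 (2 byte(s))
  byte[6]=0xD7 cont=1 payload=0x57=87: acc |= 87<<0 -> acc=87 shift=7
  byte[7]=0x08 cont=0 payload=0x08=8: acc |= 8<<7 -> acc=1111 shift=14 [end]
Varint 4: bytes[6:8] = D7 08 -> value 1111 (2 byte(s))
  byte[8]=0x7F cont=0 payload=0x7F=127: acc |= 127<<0 -> acc=127 shift=7 [end]
Varint 5: bytes[8:9] = 7F -> value 127 (1 byte(s))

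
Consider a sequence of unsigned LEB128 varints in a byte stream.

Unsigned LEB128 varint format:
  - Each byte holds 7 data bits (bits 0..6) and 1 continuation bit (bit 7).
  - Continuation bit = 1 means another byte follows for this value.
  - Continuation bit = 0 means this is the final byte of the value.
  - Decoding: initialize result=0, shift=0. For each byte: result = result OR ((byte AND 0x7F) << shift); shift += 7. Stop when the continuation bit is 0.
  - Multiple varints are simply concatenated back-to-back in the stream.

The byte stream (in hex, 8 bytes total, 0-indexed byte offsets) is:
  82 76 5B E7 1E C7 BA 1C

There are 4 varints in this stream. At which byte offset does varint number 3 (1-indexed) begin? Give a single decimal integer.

  byte[0]=0x82 cont=1 payload=0x02=2: acc |= 2<<0 -> acc=2 shift=7
  byte[1]=0x76 cont=0 payload=0x76=118: acc |= 118<<7 -> acc=15106 shift=14 [end]
Varint 1: bytes[0:2] = 82 76 -> value 15106 (2 byte(s))
  byte[2]=0x5B cont=0 payload=0x5B=91: acc |= 91<<0 -> acc=91 shift=7 [end]
Varint 2: bytes[2:3] = 5B -> value 91 (1 byte(s))
  byte[3]=0xE7 cont=1 payload=0x67=103: acc |= 103<<0 -> acc=103 shift=7
  byte[4]=0x1E cont=0 payload=0x1E=30: acc |= 30<<7 -> acc=3943 shift=14 [end]
Varint 3: bytes[3:5] = E7 1E -> value 3943 (2 byte(s))
  byte[5]=0xC7 cont=1 payload=0x47=71: acc |= 71<<0 -> acc=71 shift=7
  byte[6]=0xBA cont=1 payload=0x3A=58: acc |= 58<<7 -> acc=7495 shift=14
  byte[7]=0x1C cont=0 payload=0x1C=28: acc |= 28<<14 -> acc=466247 shift=21 [end]
Varint 4: bytes[5:8] = C7 BA 1C -> value 466247 (3 byte(s))

Answer: 3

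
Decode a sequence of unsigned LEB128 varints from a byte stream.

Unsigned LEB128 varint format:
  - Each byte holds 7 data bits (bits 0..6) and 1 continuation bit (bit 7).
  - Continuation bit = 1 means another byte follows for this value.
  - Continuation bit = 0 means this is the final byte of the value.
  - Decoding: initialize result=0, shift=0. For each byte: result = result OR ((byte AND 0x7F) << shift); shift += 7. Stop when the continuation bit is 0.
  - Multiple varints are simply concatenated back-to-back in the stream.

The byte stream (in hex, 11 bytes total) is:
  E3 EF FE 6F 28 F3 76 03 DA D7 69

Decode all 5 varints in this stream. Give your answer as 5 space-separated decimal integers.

  byte[0]=0xE3 cont=1 payload=0x63=99: acc |= 99<<0 -> acc=99 shift=7
  byte[1]=0xEF cont=1 payload=0x6F=111: acc |= 111<<7 -> acc=14307 shift=14
  byte[2]=0xFE cont=1 payload=0x7E=126: acc |= 126<<14 -> acc=2078691 shift=21
  byte[3]=0x6F cont=0 payload=0x6F=111: acc |= 111<<21 -> acc=234862563 shift=28 [end]
Varint 1: bytes[0:4] = E3 EF FE 6F -> value 234862563 (4 byte(s))
  byte[4]=0x28 cont=0 payload=0x28=40: acc |= 40<<0 -> acc=40 shift=7 [end]
Varint 2: bytes[4:5] = 28 -> value 40 (1 byte(s))
  byte[5]=0xF3 cont=1 payload=0x73=115: acc |= 115<<0 -> acc=115 shift=7
  byte[6]=0x76 cont=0 payload=0x76=118: acc |= 118<<7 -> acc=15219 shift=14 [end]
Varint 3: bytes[5:7] = F3 76 -> value 15219 (2 byte(s))
  byte[7]=0x03 cont=0 payload=0x03=3: acc |= 3<<0 -> acc=3 shift=7 [end]
Varint 4: bytes[7:8] = 03 -> value 3 (1 byte(s))
  byte[8]=0xDA cont=1 payload=0x5A=90: acc |= 90<<0 -> acc=90 shift=7
  byte[9]=0xD7 cont=1 payload=0x57=87: acc |= 87<<7 -> acc=11226 shift=14
  byte[10]=0x69 cont=0 payload=0x69=105: acc |= 105<<14 -> acc=1731546 shift=21 [end]
Varint 5: bytes[8:11] = DA D7 69 -> value 1731546 (3 byte(s))

Answer: 234862563 40 15219 3 1731546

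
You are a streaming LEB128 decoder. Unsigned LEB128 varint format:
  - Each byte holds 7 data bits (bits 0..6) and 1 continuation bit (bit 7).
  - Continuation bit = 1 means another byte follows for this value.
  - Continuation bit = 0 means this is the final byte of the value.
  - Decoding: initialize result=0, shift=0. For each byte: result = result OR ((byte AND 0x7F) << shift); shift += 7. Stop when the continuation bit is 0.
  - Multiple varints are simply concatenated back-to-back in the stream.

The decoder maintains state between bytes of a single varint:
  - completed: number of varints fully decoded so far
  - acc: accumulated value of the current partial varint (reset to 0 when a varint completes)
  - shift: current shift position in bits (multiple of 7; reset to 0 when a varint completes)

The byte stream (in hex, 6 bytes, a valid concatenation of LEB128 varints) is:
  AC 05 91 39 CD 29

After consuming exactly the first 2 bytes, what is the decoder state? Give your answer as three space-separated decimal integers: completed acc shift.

byte[0]=0xAC cont=1 payload=0x2C: acc |= 44<<0 -> completed=0 acc=44 shift=7
byte[1]=0x05 cont=0 payload=0x05: varint #1 complete (value=684); reset -> completed=1 acc=0 shift=0

Answer: 1 0 0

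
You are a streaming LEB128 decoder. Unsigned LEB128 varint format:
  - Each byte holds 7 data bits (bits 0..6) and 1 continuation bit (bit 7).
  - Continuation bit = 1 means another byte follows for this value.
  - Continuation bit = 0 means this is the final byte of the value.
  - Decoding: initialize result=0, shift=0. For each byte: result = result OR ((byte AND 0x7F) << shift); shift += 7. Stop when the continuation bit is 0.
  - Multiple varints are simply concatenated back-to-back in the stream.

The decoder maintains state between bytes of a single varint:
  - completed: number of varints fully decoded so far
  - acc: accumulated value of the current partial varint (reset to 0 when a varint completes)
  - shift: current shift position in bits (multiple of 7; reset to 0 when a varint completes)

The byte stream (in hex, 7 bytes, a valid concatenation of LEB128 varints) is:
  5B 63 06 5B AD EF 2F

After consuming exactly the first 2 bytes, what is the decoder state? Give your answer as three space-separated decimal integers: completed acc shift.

byte[0]=0x5B cont=0 payload=0x5B: varint #1 complete (value=91); reset -> completed=1 acc=0 shift=0
byte[1]=0x63 cont=0 payload=0x63: varint #2 complete (value=99); reset -> completed=2 acc=0 shift=0

Answer: 2 0 0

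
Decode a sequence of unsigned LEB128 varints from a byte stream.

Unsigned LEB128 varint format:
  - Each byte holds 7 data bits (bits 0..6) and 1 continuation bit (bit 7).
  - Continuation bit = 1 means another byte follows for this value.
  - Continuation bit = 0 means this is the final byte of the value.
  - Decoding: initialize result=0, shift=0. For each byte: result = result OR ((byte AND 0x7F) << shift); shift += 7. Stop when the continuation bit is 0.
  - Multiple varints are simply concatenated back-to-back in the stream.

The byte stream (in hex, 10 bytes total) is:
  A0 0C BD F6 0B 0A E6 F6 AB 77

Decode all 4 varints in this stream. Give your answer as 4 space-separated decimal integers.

Answer: 1568 195389 10 250280806

Derivation:
  byte[0]=0xA0 cont=1 payload=0x20=32: acc |= 32<<0 -> acc=32 shift=7
  byte[1]=0x0C cont=0 payload=0x0C=12: acc |= 12<<7 -> acc=1568 shift=14 [end]
Varint 1: bytes[0:2] = A0 0C -> value 1568 (2 byte(s))
  byte[2]=0xBD cont=1 payload=0x3D=61: acc |= 61<<0 -> acc=61 shift=7
  byte[3]=0xF6 cont=1 payload=0x76=118: acc |= 118<<7 -> acc=15165 shift=14
  byte[4]=0x0B cont=0 payload=0x0B=11: acc |= 11<<14 -> acc=195389 shift=21 [end]
Varint 2: bytes[2:5] = BD F6 0B -> value 195389 (3 byte(s))
  byte[5]=0x0A cont=0 payload=0x0A=10: acc |= 10<<0 -> acc=10 shift=7 [end]
Varint 3: bytes[5:6] = 0A -> value 10 (1 byte(s))
  byte[6]=0xE6 cont=1 payload=0x66=102: acc |= 102<<0 -> acc=102 shift=7
  byte[7]=0xF6 cont=1 payload=0x76=118: acc |= 118<<7 -> acc=15206 shift=14
  byte[8]=0xAB cont=1 payload=0x2B=43: acc |= 43<<14 -> acc=719718 shift=21
  byte[9]=0x77 cont=0 payload=0x77=119: acc |= 119<<21 -> acc=250280806 shift=28 [end]
Varint 4: bytes[6:10] = E6 F6 AB 77 -> value 250280806 (4 byte(s))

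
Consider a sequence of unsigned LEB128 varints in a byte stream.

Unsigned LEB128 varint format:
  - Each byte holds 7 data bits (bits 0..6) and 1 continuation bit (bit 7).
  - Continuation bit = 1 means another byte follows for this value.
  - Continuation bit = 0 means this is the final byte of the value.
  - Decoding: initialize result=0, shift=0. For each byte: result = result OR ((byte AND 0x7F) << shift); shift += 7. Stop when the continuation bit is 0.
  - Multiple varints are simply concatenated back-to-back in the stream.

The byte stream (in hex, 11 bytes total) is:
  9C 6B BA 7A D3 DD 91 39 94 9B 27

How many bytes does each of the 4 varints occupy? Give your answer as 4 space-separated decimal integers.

Answer: 2 2 4 3

Derivation:
  byte[0]=0x9C cont=1 payload=0x1C=28: acc |= 28<<0 -> acc=28 shift=7
  byte[1]=0x6B cont=0 payload=0x6B=107: acc |= 107<<7 -> acc=13724 shift=14 [end]
Varint 1: bytes[0:2] = 9C 6B -> value 13724 (2 byte(s))
  byte[2]=0xBA cont=1 payload=0x3A=58: acc |= 58<<0 -> acc=58 shift=7
  byte[3]=0x7A cont=0 payload=0x7A=122: acc |= 122<<7 -> acc=15674 shift=14 [end]
Varint 2: bytes[2:4] = BA 7A -> value 15674 (2 byte(s))
  byte[4]=0xD3 cont=1 payload=0x53=83: acc |= 83<<0 -> acc=83 shift=7
  byte[5]=0xDD cont=1 payload=0x5D=93: acc |= 93<<7 -> acc=11987 shift=14
  byte[6]=0x91 cont=1 payload=0x11=17: acc |= 17<<14 -> acc=290515 shift=21
  byte[7]=0x39 cont=0 payload=0x39=57: acc |= 57<<21 -> acc=119828179 shift=28 [end]
Varint 3: bytes[4:8] = D3 DD 91 39 -> value 119828179 (4 byte(s))
  byte[8]=0x94 cont=1 payload=0x14=20: acc |= 20<<0 -> acc=20 shift=7
  byte[9]=0x9B cont=1 payload=0x1B=27: acc |= 27<<7 -> acc=3476 shift=14
  byte[10]=0x27 cont=0 payload=0x27=39: acc |= 39<<14 -> acc=642452 shift=21 [end]
Varint 4: bytes[8:11] = 94 9B 27 -> value 642452 (3 byte(s))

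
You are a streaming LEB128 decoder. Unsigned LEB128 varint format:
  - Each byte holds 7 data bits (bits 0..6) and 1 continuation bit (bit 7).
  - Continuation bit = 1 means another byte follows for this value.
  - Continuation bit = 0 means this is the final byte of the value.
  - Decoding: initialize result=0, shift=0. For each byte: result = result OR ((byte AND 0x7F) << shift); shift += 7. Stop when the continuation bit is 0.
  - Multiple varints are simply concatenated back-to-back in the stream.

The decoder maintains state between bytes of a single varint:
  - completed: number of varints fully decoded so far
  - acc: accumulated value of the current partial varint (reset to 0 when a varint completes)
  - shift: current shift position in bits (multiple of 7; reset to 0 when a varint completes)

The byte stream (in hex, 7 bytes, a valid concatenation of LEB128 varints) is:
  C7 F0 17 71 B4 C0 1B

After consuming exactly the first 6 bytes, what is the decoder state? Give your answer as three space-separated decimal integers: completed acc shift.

byte[0]=0xC7 cont=1 payload=0x47: acc |= 71<<0 -> completed=0 acc=71 shift=7
byte[1]=0xF0 cont=1 payload=0x70: acc |= 112<<7 -> completed=0 acc=14407 shift=14
byte[2]=0x17 cont=0 payload=0x17: varint #1 complete (value=391239); reset -> completed=1 acc=0 shift=0
byte[3]=0x71 cont=0 payload=0x71: varint #2 complete (value=113); reset -> completed=2 acc=0 shift=0
byte[4]=0xB4 cont=1 payload=0x34: acc |= 52<<0 -> completed=2 acc=52 shift=7
byte[5]=0xC0 cont=1 payload=0x40: acc |= 64<<7 -> completed=2 acc=8244 shift=14

Answer: 2 8244 14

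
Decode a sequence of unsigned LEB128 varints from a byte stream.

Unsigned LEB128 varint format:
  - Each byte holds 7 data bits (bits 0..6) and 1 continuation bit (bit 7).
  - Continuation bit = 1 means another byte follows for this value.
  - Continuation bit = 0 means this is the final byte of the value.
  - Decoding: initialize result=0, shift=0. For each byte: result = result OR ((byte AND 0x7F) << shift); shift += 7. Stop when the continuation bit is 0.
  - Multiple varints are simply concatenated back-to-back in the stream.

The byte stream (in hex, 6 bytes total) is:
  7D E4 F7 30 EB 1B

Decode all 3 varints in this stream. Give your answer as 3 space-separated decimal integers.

  byte[0]=0x7D cont=0 payload=0x7D=125: acc |= 125<<0 -> acc=125 shift=7 [end]
Varint 1: bytes[0:1] = 7D -> value 125 (1 byte(s))
  byte[1]=0xE4 cont=1 payload=0x64=100: acc |= 100<<0 -> acc=100 shift=7
  byte[2]=0xF7 cont=1 payload=0x77=119: acc |= 119<<7 -> acc=15332 shift=14
  byte[3]=0x30 cont=0 payload=0x30=48: acc |= 48<<14 -> acc=801764 shift=21 [end]
Varint 2: bytes[1:4] = E4 F7 30 -> value 801764 (3 byte(s))
  byte[4]=0xEB cont=1 payload=0x6B=107: acc |= 107<<0 -> acc=107 shift=7
  byte[5]=0x1B cont=0 payload=0x1B=27: acc |= 27<<7 -> acc=3563 shift=14 [end]
Varint 3: bytes[4:6] = EB 1B -> value 3563 (2 byte(s))

Answer: 125 801764 3563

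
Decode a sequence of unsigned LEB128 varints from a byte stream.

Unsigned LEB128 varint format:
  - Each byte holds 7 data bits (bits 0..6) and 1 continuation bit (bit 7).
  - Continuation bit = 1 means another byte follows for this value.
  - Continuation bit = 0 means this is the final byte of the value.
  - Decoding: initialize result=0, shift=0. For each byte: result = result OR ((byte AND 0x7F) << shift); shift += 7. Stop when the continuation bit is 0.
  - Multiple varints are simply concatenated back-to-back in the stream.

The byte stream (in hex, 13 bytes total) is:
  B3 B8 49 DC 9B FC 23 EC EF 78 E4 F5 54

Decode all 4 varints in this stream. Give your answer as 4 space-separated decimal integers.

Answer: 1203251 75435484 1980396 1391332

Derivation:
  byte[0]=0xB3 cont=1 payload=0x33=51: acc |= 51<<0 -> acc=51 shift=7
  byte[1]=0xB8 cont=1 payload=0x38=56: acc |= 56<<7 -> acc=7219 shift=14
  byte[2]=0x49 cont=0 payload=0x49=73: acc |= 73<<14 -> acc=1203251 shift=21 [end]
Varint 1: bytes[0:3] = B3 B8 49 -> value 1203251 (3 byte(s))
  byte[3]=0xDC cont=1 payload=0x5C=92: acc |= 92<<0 -> acc=92 shift=7
  byte[4]=0x9B cont=1 payload=0x1B=27: acc |= 27<<7 -> acc=3548 shift=14
  byte[5]=0xFC cont=1 payload=0x7C=124: acc |= 124<<14 -> acc=2035164 shift=21
  byte[6]=0x23 cont=0 payload=0x23=35: acc |= 35<<21 -> acc=75435484 shift=28 [end]
Varint 2: bytes[3:7] = DC 9B FC 23 -> value 75435484 (4 byte(s))
  byte[7]=0xEC cont=1 payload=0x6C=108: acc |= 108<<0 -> acc=108 shift=7
  byte[8]=0xEF cont=1 payload=0x6F=111: acc |= 111<<7 -> acc=14316 shift=14
  byte[9]=0x78 cont=0 payload=0x78=120: acc |= 120<<14 -> acc=1980396 shift=21 [end]
Varint 3: bytes[7:10] = EC EF 78 -> value 1980396 (3 byte(s))
  byte[10]=0xE4 cont=1 payload=0x64=100: acc |= 100<<0 -> acc=100 shift=7
  byte[11]=0xF5 cont=1 payload=0x75=117: acc |= 117<<7 -> acc=15076 shift=14
  byte[12]=0x54 cont=0 payload=0x54=84: acc |= 84<<14 -> acc=1391332 shift=21 [end]
Varint 4: bytes[10:13] = E4 F5 54 -> value 1391332 (3 byte(s))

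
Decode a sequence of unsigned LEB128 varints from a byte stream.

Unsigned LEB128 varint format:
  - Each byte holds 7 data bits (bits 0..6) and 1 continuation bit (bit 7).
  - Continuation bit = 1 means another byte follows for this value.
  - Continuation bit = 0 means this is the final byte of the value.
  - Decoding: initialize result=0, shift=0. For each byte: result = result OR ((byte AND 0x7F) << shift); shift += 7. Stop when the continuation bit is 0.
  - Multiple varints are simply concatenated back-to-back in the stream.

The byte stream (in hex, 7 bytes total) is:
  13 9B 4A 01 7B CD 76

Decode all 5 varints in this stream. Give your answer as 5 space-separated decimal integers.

Answer: 19 9499 1 123 15181

Derivation:
  byte[0]=0x13 cont=0 payload=0x13=19: acc |= 19<<0 -> acc=19 shift=7 [end]
Varint 1: bytes[0:1] = 13 -> value 19 (1 byte(s))
  byte[1]=0x9B cont=1 payload=0x1B=27: acc |= 27<<0 -> acc=27 shift=7
  byte[2]=0x4A cont=0 payload=0x4A=74: acc |= 74<<7 -> acc=9499 shift=14 [end]
Varint 2: bytes[1:3] = 9B 4A -> value 9499 (2 byte(s))
  byte[3]=0x01 cont=0 payload=0x01=1: acc |= 1<<0 -> acc=1 shift=7 [end]
Varint 3: bytes[3:4] = 01 -> value 1 (1 byte(s))
  byte[4]=0x7B cont=0 payload=0x7B=123: acc |= 123<<0 -> acc=123 shift=7 [end]
Varint 4: bytes[4:5] = 7B -> value 123 (1 byte(s))
  byte[5]=0xCD cont=1 payload=0x4D=77: acc |= 77<<0 -> acc=77 shift=7
  byte[6]=0x76 cont=0 payload=0x76=118: acc |= 118<<7 -> acc=15181 shift=14 [end]
Varint 5: bytes[5:7] = CD 76 -> value 15181 (2 byte(s))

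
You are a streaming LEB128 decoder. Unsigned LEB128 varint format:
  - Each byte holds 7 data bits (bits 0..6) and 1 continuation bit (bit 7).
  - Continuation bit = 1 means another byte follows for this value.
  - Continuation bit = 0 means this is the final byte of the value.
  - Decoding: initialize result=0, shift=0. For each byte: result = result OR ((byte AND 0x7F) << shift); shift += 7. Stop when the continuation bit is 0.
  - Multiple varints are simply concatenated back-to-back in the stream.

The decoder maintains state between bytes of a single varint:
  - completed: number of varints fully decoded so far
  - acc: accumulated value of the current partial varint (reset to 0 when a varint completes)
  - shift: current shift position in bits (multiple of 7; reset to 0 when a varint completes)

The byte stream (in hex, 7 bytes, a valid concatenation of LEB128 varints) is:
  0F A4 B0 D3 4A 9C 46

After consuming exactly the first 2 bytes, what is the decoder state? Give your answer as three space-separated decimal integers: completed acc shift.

Answer: 1 36 7

Derivation:
byte[0]=0x0F cont=0 payload=0x0F: varint #1 complete (value=15); reset -> completed=1 acc=0 shift=0
byte[1]=0xA4 cont=1 payload=0x24: acc |= 36<<0 -> completed=1 acc=36 shift=7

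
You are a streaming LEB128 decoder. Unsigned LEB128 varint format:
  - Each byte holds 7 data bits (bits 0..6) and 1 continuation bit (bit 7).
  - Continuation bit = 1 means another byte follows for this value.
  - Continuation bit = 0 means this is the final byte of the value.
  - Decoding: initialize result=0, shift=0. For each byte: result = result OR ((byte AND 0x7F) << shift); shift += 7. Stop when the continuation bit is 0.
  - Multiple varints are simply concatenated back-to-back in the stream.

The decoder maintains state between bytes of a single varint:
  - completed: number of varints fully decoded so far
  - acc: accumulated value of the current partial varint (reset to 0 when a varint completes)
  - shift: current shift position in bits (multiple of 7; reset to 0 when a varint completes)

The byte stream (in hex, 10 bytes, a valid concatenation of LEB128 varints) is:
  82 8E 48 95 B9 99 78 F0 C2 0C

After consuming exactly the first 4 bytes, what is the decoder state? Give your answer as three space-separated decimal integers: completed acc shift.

Answer: 1 21 7

Derivation:
byte[0]=0x82 cont=1 payload=0x02: acc |= 2<<0 -> completed=0 acc=2 shift=7
byte[1]=0x8E cont=1 payload=0x0E: acc |= 14<<7 -> completed=0 acc=1794 shift=14
byte[2]=0x48 cont=0 payload=0x48: varint #1 complete (value=1181442); reset -> completed=1 acc=0 shift=0
byte[3]=0x95 cont=1 payload=0x15: acc |= 21<<0 -> completed=1 acc=21 shift=7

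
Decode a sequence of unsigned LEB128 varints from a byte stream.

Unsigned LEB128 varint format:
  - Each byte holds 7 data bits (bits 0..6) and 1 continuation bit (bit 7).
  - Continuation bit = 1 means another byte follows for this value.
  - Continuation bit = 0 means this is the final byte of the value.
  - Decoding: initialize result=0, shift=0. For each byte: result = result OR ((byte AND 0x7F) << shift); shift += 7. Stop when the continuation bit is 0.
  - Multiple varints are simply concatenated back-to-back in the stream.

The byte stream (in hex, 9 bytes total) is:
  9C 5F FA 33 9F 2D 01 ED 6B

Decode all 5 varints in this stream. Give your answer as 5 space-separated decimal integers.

Answer: 12188 6650 5791 1 13805

Derivation:
  byte[0]=0x9C cont=1 payload=0x1C=28: acc |= 28<<0 -> acc=28 shift=7
  byte[1]=0x5F cont=0 payload=0x5F=95: acc |= 95<<7 -> acc=12188 shift=14 [end]
Varint 1: bytes[0:2] = 9C 5F -> value 12188 (2 byte(s))
  byte[2]=0xFA cont=1 payload=0x7A=122: acc |= 122<<0 -> acc=122 shift=7
  byte[3]=0x33 cont=0 payload=0x33=51: acc |= 51<<7 -> acc=6650 shift=14 [end]
Varint 2: bytes[2:4] = FA 33 -> value 6650 (2 byte(s))
  byte[4]=0x9F cont=1 payload=0x1F=31: acc |= 31<<0 -> acc=31 shift=7
  byte[5]=0x2D cont=0 payload=0x2D=45: acc |= 45<<7 -> acc=5791 shift=14 [end]
Varint 3: bytes[4:6] = 9F 2D -> value 5791 (2 byte(s))
  byte[6]=0x01 cont=0 payload=0x01=1: acc |= 1<<0 -> acc=1 shift=7 [end]
Varint 4: bytes[6:7] = 01 -> value 1 (1 byte(s))
  byte[7]=0xED cont=1 payload=0x6D=109: acc |= 109<<0 -> acc=109 shift=7
  byte[8]=0x6B cont=0 payload=0x6B=107: acc |= 107<<7 -> acc=13805 shift=14 [end]
Varint 5: bytes[7:9] = ED 6B -> value 13805 (2 byte(s))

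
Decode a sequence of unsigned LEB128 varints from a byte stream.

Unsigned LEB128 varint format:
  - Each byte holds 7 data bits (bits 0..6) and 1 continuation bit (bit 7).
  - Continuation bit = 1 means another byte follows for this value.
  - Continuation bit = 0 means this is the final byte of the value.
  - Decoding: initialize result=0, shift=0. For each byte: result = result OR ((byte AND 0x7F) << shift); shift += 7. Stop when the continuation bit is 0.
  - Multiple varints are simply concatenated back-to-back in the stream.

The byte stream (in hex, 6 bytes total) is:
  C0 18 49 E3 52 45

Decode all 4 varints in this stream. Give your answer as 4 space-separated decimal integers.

  byte[0]=0xC0 cont=1 payload=0x40=64: acc |= 64<<0 -> acc=64 shift=7
  byte[1]=0x18 cont=0 payload=0x18=24: acc |= 24<<7 -> acc=3136 shift=14 [end]
Varint 1: bytes[0:2] = C0 18 -> value 3136 (2 byte(s))
  byte[2]=0x49 cont=0 payload=0x49=73: acc |= 73<<0 -> acc=73 shift=7 [end]
Varint 2: bytes[2:3] = 49 -> value 73 (1 byte(s))
  byte[3]=0xE3 cont=1 payload=0x63=99: acc |= 99<<0 -> acc=99 shift=7
  byte[4]=0x52 cont=0 payload=0x52=82: acc |= 82<<7 -> acc=10595 shift=14 [end]
Varint 3: bytes[3:5] = E3 52 -> value 10595 (2 byte(s))
  byte[5]=0x45 cont=0 payload=0x45=69: acc |= 69<<0 -> acc=69 shift=7 [end]
Varint 4: bytes[5:6] = 45 -> value 69 (1 byte(s))

Answer: 3136 73 10595 69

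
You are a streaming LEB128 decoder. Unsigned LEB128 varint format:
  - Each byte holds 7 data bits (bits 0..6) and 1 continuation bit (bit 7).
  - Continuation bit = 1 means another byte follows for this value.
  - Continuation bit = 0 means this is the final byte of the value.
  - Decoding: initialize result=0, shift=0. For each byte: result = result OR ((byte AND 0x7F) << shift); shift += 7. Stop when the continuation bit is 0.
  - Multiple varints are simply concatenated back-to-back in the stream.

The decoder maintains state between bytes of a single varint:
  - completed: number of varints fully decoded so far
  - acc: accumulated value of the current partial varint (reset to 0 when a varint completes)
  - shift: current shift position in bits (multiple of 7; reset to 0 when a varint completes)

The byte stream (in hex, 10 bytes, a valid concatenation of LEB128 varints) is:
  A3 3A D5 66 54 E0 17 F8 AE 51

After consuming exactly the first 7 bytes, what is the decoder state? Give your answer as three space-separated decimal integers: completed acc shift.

Answer: 4 0 0

Derivation:
byte[0]=0xA3 cont=1 payload=0x23: acc |= 35<<0 -> completed=0 acc=35 shift=7
byte[1]=0x3A cont=0 payload=0x3A: varint #1 complete (value=7459); reset -> completed=1 acc=0 shift=0
byte[2]=0xD5 cont=1 payload=0x55: acc |= 85<<0 -> completed=1 acc=85 shift=7
byte[3]=0x66 cont=0 payload=0x66: varint #2 complete (value=13141); reset -> completed=2 acc=0 shift=0
byte[4]=0x54 cont=0 payload=0x54: varint #3 complete (value=84); reset -> completed=3 acc=0 shift=0
byte[5]=0xE0 cont=1 payload=0x60: acc |= 96<<0 -> completed=3 acc=96 shift=7
byte[6]=0x17 cont=0 payload=0x17: varint #4 complete (value=3040); reset -> completed=4 acc=0 shift=0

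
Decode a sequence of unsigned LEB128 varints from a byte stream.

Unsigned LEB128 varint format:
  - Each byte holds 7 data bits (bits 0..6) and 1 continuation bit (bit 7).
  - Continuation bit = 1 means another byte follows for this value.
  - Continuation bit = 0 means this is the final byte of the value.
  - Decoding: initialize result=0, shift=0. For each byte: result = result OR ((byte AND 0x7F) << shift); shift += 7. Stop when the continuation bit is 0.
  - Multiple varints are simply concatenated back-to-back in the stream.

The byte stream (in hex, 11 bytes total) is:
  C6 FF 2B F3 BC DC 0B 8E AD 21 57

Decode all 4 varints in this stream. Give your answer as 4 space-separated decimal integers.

Answer: 720838 24583795 546446 87

Derivation:
  byte[0]=0xC6 cont=1 payload=0x46=70: acc |= 70<<0 -> acc=70 shift=7
  byte[1]=0xFF cont=1 payload=0x7F=127: acc |= 127<<7 -> acc=16326 shift=14
  byte[2]=0x2B cont=0 payload=0x2B=43: acc |= 43<<14 -> acc=720838 shift=21 [end]
Varint 1: bytes[0:3] = C6 FF 2B -> value 720838 (3 byte(s))
  byte[3]=0xF3 cont=1 payload=0x73=115: acc |= 115<<0 -> acc=115 shift=7
  byte[4]=0xBC cont=1 payload=0x3C=60: acc |= 60<<7 -> acc=7795 shift=14
  byte[5]=0xDC cont=1 payload=0x5C=92: acc |= 92<<14 -> acc=1515123 shift=21
  byte[6]=0x0B cont=0 payload=0x0B=11: acc |= 11<<21 -> acc=24583795 shift=28 [end]
Varint 2: bytes[3:7] = F3 BC DC 0B -> value 24583795 (4 byte(s))
  byte[7]=0x8E cont=1 payload=0x0E=14: acc |= 14<<0 -> acc=14 shift=7
  byte[8]=0xAD cont=1 payload=0x2D=45: acc |= 45<<7 -> acc=5774 shift=14
  byte[9]=0x21 cont=0 payload=0x21=33: acc |= 33<<14 -> acc=546446 shift=21 [end]
Varint 3: bytes[7:10] = 8E AD 21 -> value 546446 (3 byte(s))
  byte[10]=0x57 cont=0 payload=0x57=87: acc |= 87<<0 -> acc=87 shift=7 [end]
Varint 4: bytes[10:11] = 57 -> value 87 (1 byte(s))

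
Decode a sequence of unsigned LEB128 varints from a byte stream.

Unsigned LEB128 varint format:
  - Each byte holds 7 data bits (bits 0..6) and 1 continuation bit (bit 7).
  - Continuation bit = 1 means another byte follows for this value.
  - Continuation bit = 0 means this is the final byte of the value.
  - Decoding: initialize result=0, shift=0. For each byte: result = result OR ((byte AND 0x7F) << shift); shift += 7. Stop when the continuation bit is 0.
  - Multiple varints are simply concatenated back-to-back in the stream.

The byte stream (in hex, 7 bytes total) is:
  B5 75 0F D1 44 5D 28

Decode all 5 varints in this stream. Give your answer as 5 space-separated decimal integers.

  byte[0]=0xB5 cont=1 payload=0x35=53: acc |= 53<<0 -> acc=53 shift=7
  byte[1]=0x75 cont=0 payload=0x75=117: acc |= 117<<7 -> acc=15029 shift=14 [end]
Varint 1: bytes[0:2] = B5 75 -> value 15029 (2 byte(s))
  byte[2]=0x0F cont=0 payload=0x0F=15: acc |= 15<<0 -> acc=15 shift=7 [end]
Varint 2: bytes[2:3] = 0F -> value 15 (1 byte(s))
  byte[3]=0xD1 cont=1 payload=0x51=81: acc |= 81<<0 -> acc=81 shift=7
  byte[4]=0x44 cont=0 payload=0x44=68: acc |= 68<<7 -> acc=8785 shift=14 [end]
Varint 3: bytes[3:5] = D1 44 -> value 8785 (2 byte(s))
  byte[5]=0x5D cont=0 payload=0x5D=93: acc |= 93<<0 -> acc=93 shift=7 [end]
Varint 4: bytes[5:6] = 5D -> value 93 (1 byte(s))
  byte[6]=0x28 cont=0 payload=0x28=40: acc |= 40<<0 -> acc=40 shift=7 [end]
Varint 5: bytes[6:7] = 28 -> value 40 (1 byte(s))

Answer: 15029 15 8785 93 40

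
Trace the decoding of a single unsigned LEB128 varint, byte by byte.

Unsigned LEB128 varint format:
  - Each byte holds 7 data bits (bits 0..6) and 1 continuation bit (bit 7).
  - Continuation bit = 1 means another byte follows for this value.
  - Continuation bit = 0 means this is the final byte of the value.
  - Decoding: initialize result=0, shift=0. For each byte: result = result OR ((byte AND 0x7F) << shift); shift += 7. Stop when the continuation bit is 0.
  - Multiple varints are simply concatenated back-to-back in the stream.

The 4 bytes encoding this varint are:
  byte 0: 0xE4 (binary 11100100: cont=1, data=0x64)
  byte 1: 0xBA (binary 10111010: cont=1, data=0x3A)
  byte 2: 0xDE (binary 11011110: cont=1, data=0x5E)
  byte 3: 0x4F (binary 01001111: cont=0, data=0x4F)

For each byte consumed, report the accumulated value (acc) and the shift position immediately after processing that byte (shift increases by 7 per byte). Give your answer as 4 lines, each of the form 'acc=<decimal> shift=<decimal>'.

Answer: acc=100 shift=7
acc=7524 shift=14
acc=1547620 shift=21
acc=167222628 shift=28

Derivation:
byte 0=0xE4: payload=0x64=100, contrib = 100<<0 = 100; acc -> 100, shift -> 7
byte 1=0xBA: payload=0x3A=58, contrib = 58<<7 = 7424; acc -> 7524, shift -> 14
byte 2=0xDE: payload=0x5E=94, contrib = 94<<14 = 1540096; acc -> 1547620, shift -> 21
byte 3=0x4F: payload=0x4F=79, contrib = 79<<21 = 165675008; acc -> 167222628, shift -> 28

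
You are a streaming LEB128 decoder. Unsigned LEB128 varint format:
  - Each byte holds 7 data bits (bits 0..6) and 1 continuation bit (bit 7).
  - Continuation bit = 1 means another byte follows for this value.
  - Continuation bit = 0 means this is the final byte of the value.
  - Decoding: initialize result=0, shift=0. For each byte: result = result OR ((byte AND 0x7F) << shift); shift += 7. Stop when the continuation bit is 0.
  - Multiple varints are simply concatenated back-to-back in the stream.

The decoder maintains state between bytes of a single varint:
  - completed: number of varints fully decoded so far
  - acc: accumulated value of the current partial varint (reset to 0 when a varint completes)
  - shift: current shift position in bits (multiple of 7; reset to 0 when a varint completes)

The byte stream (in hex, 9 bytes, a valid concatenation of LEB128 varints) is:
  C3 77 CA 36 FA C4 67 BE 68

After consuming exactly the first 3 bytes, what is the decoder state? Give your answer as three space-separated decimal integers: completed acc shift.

byte[0]=0xC3 cont=1 payload=0x43: acc |= 67<<0 -> completed=0 acc=67 shift=7
byte[1]=0x77 cont=0 payload=0x77: varint #1 complete (value=15299); reset -> completed=1 acc=0 shift=0
byte[2]=0xCA cont=1 payload=0x4A: acc |= 74<<0 -> completed=1 acc=74 shift=7

Answer: 1 74 7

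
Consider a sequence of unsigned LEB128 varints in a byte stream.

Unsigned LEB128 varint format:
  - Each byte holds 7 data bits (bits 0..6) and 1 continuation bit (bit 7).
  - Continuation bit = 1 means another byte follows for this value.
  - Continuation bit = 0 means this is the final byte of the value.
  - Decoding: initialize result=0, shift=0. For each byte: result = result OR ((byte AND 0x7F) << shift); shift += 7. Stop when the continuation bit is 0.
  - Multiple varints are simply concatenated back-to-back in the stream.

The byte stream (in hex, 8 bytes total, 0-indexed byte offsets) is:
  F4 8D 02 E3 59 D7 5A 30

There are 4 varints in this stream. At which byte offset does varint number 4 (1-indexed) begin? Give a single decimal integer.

Answer: 7

Derivation:
  byte[0]=0xF4 cont=1 payload=0x74=116: acc |= 116<<0 -> acc=116 shift=7
  byte[1]=0x8D cont=1 payload=0x0D=13: acc |= 13<<7 -> acc=1780 shift=14
  byte[2]=0x02 cont=0 payload=0x02=2: acc |= 2<<14 -> acc=34548 shift=21 [end]
Varint 1: bytes[0:3] = F4 8D 02 -> value 34548 (3 byte(s))
  byte[3]=0xE3 cont=1 payload=0x63=99: acc |= 99<<0 -> acc=99 shift=7
  byte[4]=0x59 cont=0 payload=0x59=89: acc |= 89<<7 -> acc=11491 shift=14 [end]
Varint 2: bytes[3:5] = E3 59 -> value 11491 (2 byte(s))
  byte[5]=0xD7 cont=1 payload=0x57=87: acc |= 87<<0 -> acc=87 shift=7
  byte[6]=0x5A cont=0 payload=0x5A=90: acc |= 90<<7 -> acc=11607 shift=14 [end]
Varint 3: bytes[5:7] = D7 5A -> value 11607 (2 byte(s))
  byte[7]=0x30 cont=0 payload=0x30=48: acc |= 48<<0 -> acc=48 shift=7 [end]
Varint 4: bytes[7:8] = 30 -> value 48 (1 byte(s))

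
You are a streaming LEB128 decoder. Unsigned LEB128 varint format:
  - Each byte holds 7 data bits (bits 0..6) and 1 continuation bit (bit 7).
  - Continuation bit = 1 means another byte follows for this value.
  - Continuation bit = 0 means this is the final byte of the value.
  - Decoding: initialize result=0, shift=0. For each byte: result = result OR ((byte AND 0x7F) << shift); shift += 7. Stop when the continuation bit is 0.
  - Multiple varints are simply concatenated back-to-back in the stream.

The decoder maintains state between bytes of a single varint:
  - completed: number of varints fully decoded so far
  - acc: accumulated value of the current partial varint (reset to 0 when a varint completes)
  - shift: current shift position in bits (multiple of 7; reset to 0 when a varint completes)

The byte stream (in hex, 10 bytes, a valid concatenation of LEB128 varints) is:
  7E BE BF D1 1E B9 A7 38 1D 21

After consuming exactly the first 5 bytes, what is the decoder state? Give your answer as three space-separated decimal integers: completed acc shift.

Answer: 2 0 0

Derivation:
byte[0]=0x7E cont=0 payload=0x7E: varint #1 complete (value=126); reset -> completed=1 acc=0 shift=0
byte[1]=0xBE cont=1 payload=0x3E: acc |= 62<<0 -> completed=1 acc=62 shift=7
byte[2]=0xBF cont=1 payload=0x3F: acc |= 63<<7 -> completed=1 acc=8126 shift=14
byte[3]=0xD1 cont=1 payload=0x51: acc |= 81<<14 -> completed=1 acc=1335230 shift=21
byte[4]=0x1E cont=0 payload=0x1E: varint #2 complete (value=64249790); reset -> completed=2 acc=0 shift=0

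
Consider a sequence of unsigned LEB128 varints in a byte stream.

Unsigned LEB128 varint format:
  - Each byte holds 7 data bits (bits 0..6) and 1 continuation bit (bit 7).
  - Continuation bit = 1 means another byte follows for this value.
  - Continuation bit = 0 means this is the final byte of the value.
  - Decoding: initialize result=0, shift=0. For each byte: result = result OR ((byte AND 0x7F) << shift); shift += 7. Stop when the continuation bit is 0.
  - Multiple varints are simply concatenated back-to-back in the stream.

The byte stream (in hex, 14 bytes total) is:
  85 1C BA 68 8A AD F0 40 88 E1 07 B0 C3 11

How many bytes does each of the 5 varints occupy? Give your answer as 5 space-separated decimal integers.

Answer: 2 2 4 3 3

Derivation:
  byte[0]=0x85 cont=1 payload=0x05=5: acc |= 5<<0 -> acc=5 shift=7
  byte[1]=0x1C cont=0 payload=0x1C=28: acc |= 28<<7 -> acc=3589 shift=14 [end]
Varint 1: bytes[0:2] = 85 1C -> value 3589 (2 byte(s))
  byte[2]=0xBA cont=1 payload=0x3A=58: acc |= 58<<0 -> acc=58 shift=7
  byte[3]=0x68 cont=0 payload=0x68=104: acc |= 104<<7 -> acc=13370 shift=14 [end]
Varint 2: bytes[2:4] = BA 68 -> value 13370 (2 byte(s))
  byte[4]=0x8A cont=1 payload=0x0A=10: acc |= 10<<0 -> acc=10 shift=7
  byte[5]=0xAD cont=1 payload=0x2D=45: acc |= 45<<7 -> acc=5770 shift=14
  byte[6]=0xF0 cont=1 payload=0x70=112: acc |= 112<<14 -> acc=1840778 shift=21
  byte[7]=0x40 cont=0 payload=0x40=64: acc |= 64<<21 -> acc=136058506 shift=28 [end]
Varint 3: bytes[4:8] = 8A AD F0 40 -> value 136058506 (4 byte(s))
  byte[8]=0x88 cont=1 payload=0x08=8: acc |= 8<<0 -> acc=8 shift=7
  byte[9]=0xE1 cont=1 payload=0x61=97: acc |= 97<<7 -> acc=12424 shift=14
  byte[10]=0x07 cont=0 payload=0x07=7: acc |= 7<<14 -> acc=127112 shift=21 [end]
Varint 4: bytes[8:11] = 88 E1 07 -> value 127112 (3 byte(s))
  byte[11]=0xB0 cont=1 payload=0x30=48: acc |= 48<<0 -> acc=48 shift=7
  byte[12]=0xC3 cont=1 payload=0x43=67: acc |= 67<<7 -> acc=8624 shift=14
  byte[13]=0x11 cont=0 payload=0x11=17: acc |= 17<<14 -> acc=287152 shift=21 [end]
Varint 5: bytes[11:14] = B0 C3 11 -> value 287152 (3 byte(s))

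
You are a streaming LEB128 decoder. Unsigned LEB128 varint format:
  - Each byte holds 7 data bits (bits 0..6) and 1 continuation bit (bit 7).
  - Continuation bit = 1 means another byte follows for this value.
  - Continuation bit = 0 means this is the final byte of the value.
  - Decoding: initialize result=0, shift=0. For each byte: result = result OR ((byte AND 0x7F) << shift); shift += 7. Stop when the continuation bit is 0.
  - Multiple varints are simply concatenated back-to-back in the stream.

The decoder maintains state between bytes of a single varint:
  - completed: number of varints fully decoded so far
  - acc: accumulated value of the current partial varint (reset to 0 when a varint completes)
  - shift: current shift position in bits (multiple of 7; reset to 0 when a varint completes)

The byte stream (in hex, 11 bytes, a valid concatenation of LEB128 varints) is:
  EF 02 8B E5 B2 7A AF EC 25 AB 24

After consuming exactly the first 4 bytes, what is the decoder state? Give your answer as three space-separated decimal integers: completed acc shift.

Answer: 1 12939 14

Derivation:
byte[0]=0xEF cont=1 payload=0x6F: acc |= 111<<0 -> completed=0 acc=111 shift=7
byte[1]=0x02 cont=0 payload=0x02: varint #1 complete (value=367); reset -> completed=1 acc=0 shift=0
byte[2]=0x8B cont=1 payload=0x0B: acc |= 11<<0 -> completed=1 acc=11 shift=7
byte[3]=0xE5 cont=1 payload=0x65: acc |= 101<<7 -> completed=1 acc=12939 shift=14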